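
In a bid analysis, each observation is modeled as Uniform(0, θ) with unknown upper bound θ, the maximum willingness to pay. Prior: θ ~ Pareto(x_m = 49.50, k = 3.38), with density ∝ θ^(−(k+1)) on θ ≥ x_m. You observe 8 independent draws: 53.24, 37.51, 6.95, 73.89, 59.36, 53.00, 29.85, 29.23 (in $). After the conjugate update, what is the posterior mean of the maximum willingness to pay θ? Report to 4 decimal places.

A Pareto(scale x_m, shape k) prior on the upper bound θ of Uniform(0, θ) is conjugate: posterior is Pareto(max(x_m, max xᵢ), k + n).
Sample maximum = 73.89; prior scale x_m = 49.50 → posterior scale = max = 73.89.
Posterior shape = 3.38 + 8 = 11.38.
E[θ|data] = k·x_m/(k−1) = 11.38·73.89/10.38 = 81.0085.

81.0085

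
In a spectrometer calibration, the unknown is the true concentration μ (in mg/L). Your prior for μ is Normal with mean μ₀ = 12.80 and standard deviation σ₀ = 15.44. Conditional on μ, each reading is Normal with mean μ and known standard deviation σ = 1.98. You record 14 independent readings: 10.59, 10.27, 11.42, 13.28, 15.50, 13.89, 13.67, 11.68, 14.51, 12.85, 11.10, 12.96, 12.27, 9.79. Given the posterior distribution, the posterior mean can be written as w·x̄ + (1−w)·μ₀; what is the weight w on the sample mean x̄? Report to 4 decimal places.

0.9988

For Normal data with known variance σ², a Normal(μ₀, σ₀²) prior on μ is conjugate. Posterior precision = 1/σ₀² + n/σ²; posterior mean is the precision-weighted average of μ₀ and x̄.
σ₀² = 15.44² = 238.3936, σ² = 1.98² = 3.9204. Prior precision 1/σ₀² = 1/238.3936; data precision n/σ² = 14/3.9204.
w = (n/σ²)/(1/σ₀² + n/σ²) = n·σ₀²/(σ² + n·σ₀²) = 14·238.3936/(3.9204 + 14·238.3936) = 3337.5104/3341.4308 = 0.9988.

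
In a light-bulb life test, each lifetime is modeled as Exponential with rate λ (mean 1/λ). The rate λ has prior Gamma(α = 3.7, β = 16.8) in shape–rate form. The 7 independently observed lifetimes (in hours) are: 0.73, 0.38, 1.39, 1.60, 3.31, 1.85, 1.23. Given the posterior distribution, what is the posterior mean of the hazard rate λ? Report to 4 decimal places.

0.3921

With a Gamma(shape α, rate β) prior on the exponential rate λ, the posterior after n observations with total T = Σxᵢ is Gamma(α+n, β+T).
Sum of observations T = 10.49 hours; n = 7.
Posterior: Gamma(3.7+7, 16.8+10.49) = Gamma(10.7, 27.29).
Posterior mean of λ = α/β = 10.7/27.29 = 0.3921.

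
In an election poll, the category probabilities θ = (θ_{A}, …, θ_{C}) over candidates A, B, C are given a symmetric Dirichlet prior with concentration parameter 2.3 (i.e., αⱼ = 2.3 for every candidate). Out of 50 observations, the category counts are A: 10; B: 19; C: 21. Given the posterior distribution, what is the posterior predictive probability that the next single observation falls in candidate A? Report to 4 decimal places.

0.2162

The Dirichlet prior is conjugate to the Multinomial likelihood: each posterior αⱼ = prior αⱼ + observed count nⱼ.
Posterior concentration: (12.3, 21.3, 23.3), total = 56.9.
P(next = A | data) = α_{A}/Σα = 0.2162.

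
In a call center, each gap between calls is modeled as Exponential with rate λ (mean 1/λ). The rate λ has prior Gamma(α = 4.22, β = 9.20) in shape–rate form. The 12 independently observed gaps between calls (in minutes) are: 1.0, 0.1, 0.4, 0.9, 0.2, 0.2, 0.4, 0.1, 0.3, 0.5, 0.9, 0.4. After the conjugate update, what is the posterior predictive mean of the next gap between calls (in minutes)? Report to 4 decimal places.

0.9593

With a Gamma(shape α, rate β) prior on the exponential rate λ, the posterior after n observations with total T = Σxᵢ is Gamma(α+n, β+T).
Sum of observations T = 5.4 minutes; n = 12.
Posterior: Gamma(4.22+12, 9.20+5.4) = Gamma(16.22, 14.60).
The predictive distribution for the next observation is Lomax; its mean is β/(α−1) = 14.60/15.22 = 0.9593.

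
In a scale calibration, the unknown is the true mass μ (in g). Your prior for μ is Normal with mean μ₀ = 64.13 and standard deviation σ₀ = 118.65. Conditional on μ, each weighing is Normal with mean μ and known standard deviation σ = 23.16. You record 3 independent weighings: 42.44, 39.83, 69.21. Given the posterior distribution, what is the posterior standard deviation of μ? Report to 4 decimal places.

For Normal data with known variance σ², a Normal(μ₀, σ₀²) prior on μ is conjugate. Posterior precision = 1/σ₀² + n/σ²; posterior mean is the precision-weighted average of μ₀ and x̄.
σ₀² = 118.65² = 14077.8225, σ² = 23.16² = 536.3856; σ² + n·σ₀² = 536.3856 + 3·14077.8225 = 42769.8531.
Posterior precision = 1/σ₀² + n/σ² = 1/14077.8225 + 3/536.3856 = (σ² + n·σ₀²)/(σ₀²σ²) = 42769.8531/(14077.8225·536.3856); posterior variance σₙ² = σ₀²σ²/(σ² + n·σ₀²) = 14077.8225·536.3856/42769.8531 = 176.552892.
Posterior SD = √σₙ² = √(14077.8225·536.3856/42769.8531) = 13.2873.

13.2873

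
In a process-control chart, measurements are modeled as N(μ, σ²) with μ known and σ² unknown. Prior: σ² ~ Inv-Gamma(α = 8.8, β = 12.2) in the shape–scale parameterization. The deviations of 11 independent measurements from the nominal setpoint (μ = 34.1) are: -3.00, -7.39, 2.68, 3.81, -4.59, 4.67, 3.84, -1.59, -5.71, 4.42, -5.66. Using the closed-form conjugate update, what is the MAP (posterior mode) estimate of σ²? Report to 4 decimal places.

8.3019

With known mean μ and an Inverse-Gamma(α, β) prior on σ², the Normal likelihood is conjugate: posterior is Inv-Gamma(α + n/2, β + Σ(xᵢ−μ)²/2).
Σ(xᵢ−μ)² = (-3.00)² + (-7.39)² + (2.68)² + (3.81)² + (-4.59)² + (4.67)² + (3.84)² + (-1.59)² + (-5.71)² + (4.42)² + (-5.66)² = 229.6374.
Posterior: Inv-Gamma(8.8 + 11/2, 12.2 + 229.6374/2) = Inv-Gamma(14.30, 127.01870).
Mode = β/(α+1) = 127.01870/15.30 = 8.3019.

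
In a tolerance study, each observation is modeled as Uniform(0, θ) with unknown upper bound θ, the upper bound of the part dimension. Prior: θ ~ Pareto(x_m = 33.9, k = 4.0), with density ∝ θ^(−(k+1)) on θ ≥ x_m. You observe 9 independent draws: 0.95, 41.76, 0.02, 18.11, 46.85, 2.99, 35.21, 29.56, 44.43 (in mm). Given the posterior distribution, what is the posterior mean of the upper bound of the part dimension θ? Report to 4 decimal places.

50.7542

A Pareto(scale x_m, shape k) prior on the upper bound θ of Uniform(0, θ) is conjugate: posterior is Pareto(max(x_m, max xᵢ), k + n).
Sample maximum = 46.85; prior scale x_m = 33.9 → posterior scale = max = 46.85.
Posterior shape = 4.0 + 9 = 13.0.
E[θ|data] = k·x_m/(k−1) = 13.0·46.85/12.0 = 50.7542.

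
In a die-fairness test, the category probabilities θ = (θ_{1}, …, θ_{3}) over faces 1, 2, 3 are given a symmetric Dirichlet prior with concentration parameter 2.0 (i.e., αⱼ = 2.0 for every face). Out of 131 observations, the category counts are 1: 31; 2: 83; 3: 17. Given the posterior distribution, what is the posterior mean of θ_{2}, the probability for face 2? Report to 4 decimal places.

0.6204

The Dirichlet prior is conjugate to the Multinomial likelihood: each posterior αⱼ = prior αⱼ + observed count nⱼ.
Posterior concentration: (33.0, 85.0, 19.0), total = 137.0.
E[θ_{2}|data] = α_{2}/Σα = 85.0/137.0 = 0.6204.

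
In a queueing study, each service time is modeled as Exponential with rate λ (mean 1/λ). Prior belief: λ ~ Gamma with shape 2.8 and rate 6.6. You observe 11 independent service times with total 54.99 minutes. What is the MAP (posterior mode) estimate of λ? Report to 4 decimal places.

With a Gamma(shape α, rate β) prior on the exponential rate λ, the posterior after n observations with total T = Σxᵢ is Gamma(α+n, β+T).
Posterior: Gamma(2.8+11, 6.6+54.99) = Gamma(13.8, 61.59).
Mode = (α−1)/β = 0.2078.

0.2078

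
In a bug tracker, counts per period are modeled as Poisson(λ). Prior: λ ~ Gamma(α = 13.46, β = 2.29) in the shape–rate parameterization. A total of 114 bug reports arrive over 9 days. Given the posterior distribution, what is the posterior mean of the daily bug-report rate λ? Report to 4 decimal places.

With a Gamma(shape α, rate β) prior, the Poisson likelihood is conjugate: the posterior is Gamma(α + ΣXᵢ, β + n).
Posterior: Gamma(α+S, β+n) = Gamma(13.46+114, 2.29+9) = Gamma(127.46, 11.29).
Posterior mean = α/β = 127.46/11.29 = 11.2896.

11.2896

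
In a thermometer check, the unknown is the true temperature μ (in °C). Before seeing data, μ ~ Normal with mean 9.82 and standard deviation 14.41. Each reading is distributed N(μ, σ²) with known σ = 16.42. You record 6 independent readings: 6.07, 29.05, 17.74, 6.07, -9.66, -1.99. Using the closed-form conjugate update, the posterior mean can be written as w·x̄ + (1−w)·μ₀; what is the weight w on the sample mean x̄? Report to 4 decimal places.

For Normal data with known variance σ², a Normal(μ₀, σ₀²) prior on μ is conjugate. Posterior precision = 1/σ₀² + n/σ²; posterior mean is the precision-weighted average of μ₀ and x̄.
σ₀² = 14.41² = 207.6481, σ² = 16.42² = 269.6164. Prior precision 1/σ₀² = 1/207.6481; data precision n/σ² = 6/269.6164.
w = (n/σ²)/(1/σ₀² + n/σ²) = n·σ₀²/(σ² + n·σ₀²) = 6·207.6481/(269.6164 + 6·207.6481) = 1245.8886/1515.505 = 0.8221.

0.8221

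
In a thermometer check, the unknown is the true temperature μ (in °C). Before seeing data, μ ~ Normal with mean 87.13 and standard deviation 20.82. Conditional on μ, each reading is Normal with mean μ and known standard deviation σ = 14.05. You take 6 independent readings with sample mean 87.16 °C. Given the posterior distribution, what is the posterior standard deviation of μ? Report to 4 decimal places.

5.5299

For Normal data with known variance σ², a Normal(μ₀, σ₀²) prior on μ is conjugate. Posterior precision = 1/σ₀² + n/σ²; posterior mean is the precision-weighted average of μ₀ and x̄.
σ₀² = 20.82² = 433.4724, σ² = 14.05² = 197.4025; σ² + n·σ₀² = 197.4025 + 6·433.4724 = 2798.2369.
Posterior precision = 1/σ₀² + n/σ² = 1/433.4724 + 6/197.4025 = (σ² + n·σ₀²)/(σ₀²σ²) = 2798.2369/(433.4724·197.4025); posterior variance σₙ² = σ₀²σ²/(σ² + n·σ₀²) = 433.4724·197.4025/2798.2369 = 30.579446.
Posterior SD = √σₙ² = √(433.4724·197.4025/2798.2369) = 5.5299.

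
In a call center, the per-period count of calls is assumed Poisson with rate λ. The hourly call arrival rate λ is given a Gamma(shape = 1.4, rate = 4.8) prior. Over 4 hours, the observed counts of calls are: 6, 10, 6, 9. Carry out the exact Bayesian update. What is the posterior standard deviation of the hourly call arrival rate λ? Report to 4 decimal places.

0.6468

With a Gamma(shape α, rate β) prior, the Poisson likelihood is conjugate: the posterior is Gamma(α + ΣXᵢ, β + n).
Sum of counts S = 31 over n = 4 hours.
Posterior: Gamma(α+S, β+n) = Gamma(1.4+31, 4.8+4) = Gamma(32.4, 8.8).
SD = √α/β = √32.4/8.8 = 0.6468.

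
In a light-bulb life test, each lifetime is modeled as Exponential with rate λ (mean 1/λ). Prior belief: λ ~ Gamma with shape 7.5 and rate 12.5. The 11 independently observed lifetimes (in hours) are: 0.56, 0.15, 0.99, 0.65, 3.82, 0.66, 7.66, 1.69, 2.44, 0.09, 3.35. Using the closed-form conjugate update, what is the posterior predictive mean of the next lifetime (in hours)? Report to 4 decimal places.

With a Gamma(shape α, rate β) prior on the exponential rate λ, the posterior after n observations with total T = Σxᵢ is Gamma(α+n, β+T).
Sum of observations T = 22.06 hours; n = 11.
Posterior: Gamma(7.5+11, 12.5+22.06) = Gamma(18.5, 34.56).
The predictive distribution for the next observation is Lomax; its mean is β/(α−1) = 34.56/17.5 = 1.9749.

1.9749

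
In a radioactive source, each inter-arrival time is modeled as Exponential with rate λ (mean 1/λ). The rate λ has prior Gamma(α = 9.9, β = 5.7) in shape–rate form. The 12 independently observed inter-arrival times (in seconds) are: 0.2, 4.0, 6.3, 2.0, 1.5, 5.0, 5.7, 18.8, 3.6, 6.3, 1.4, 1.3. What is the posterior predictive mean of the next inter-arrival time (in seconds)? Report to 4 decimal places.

With a Gamma(shape α, rate β) prior on the exponential rate λ, the posterior after n observations with total T = Σxᵢ is Gamma(α+n, β+T).
Sum of observations T = 56.1 seconds; n = 12.
Posterior: Gamma(9.9+12, 5.7+56.1) = Gamma(21.9, 61.8).
The predictive distribution for the next observation is Lomax; its mean is β/(α−1) = 61.8/20.9 = 2.9569.

2.9569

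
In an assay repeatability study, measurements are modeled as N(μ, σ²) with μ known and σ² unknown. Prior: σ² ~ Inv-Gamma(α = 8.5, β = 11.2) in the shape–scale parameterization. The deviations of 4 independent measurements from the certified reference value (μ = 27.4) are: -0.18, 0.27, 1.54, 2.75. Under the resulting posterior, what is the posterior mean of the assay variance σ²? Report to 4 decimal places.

With known mean μ and an Inverse-Gamma(α, β) prior on σ², the Normal likelihood is conjugate: posterior is Inv-Gamma(α + n/2, β + Σ(xᵢ−μ)²/2).
Σ(xᵢ−μ)² = (-0.18)² + (0.27)² + (1.54)² + (2.75)² = 10.0394.
Posterior: Inv-Gamma(8.5 + 4/2, 11.2 + 10.0394/2) = Inv-Gamma(10.50, 16.21970).
E[σ²|data] = β/(α−1) = 16.21970/9.50 = 1.7073.

1.7073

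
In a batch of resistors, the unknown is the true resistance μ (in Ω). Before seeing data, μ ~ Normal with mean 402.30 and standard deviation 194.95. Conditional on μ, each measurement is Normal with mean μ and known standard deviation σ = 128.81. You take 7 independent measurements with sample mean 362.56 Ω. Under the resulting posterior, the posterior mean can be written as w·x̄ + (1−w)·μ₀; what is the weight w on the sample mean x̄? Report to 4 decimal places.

For Normal data with known variance σ², a Normal(μ₀, σ₀²) prior on μ is conjugate. Posterior precision = 1/σ₀² + n/σ²; posterior mean is the precision-weighted average of μ₀ and x̄.
σ₀² = 194.95² = 38005.5025, σ² = 128.81² = 16592.0161. Prior precision 1/σ₀² = 1/38005.5025; data precision n/σ² = 7/16592.0161.
w = (n/σ²)/(1/σ₀² + n/σ²) = n·σ₀²/(σ² + n·σ₀²) = 7·38005.5025/(16592.0161 + 7·38005.5025) = 266038.5175/282630.5336 = 0.9413.

0.9413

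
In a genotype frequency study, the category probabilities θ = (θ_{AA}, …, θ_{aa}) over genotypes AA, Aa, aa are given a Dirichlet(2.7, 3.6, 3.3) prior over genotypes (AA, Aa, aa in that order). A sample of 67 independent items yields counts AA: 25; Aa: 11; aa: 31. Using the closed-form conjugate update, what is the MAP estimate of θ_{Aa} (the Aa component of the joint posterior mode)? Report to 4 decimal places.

The Dirichlet prior is conjugate to the Multinomial likelihood: each posterior αⱼ = prior αⱼ + observed count nⱼ.
Posterior concentration: (27.7, 14.6, 34.3), total = 76.6.
Joint mode component: (α_{Aa}−1)/(Σα−K) = 13.6/73.6 = 0.1848.

0.1848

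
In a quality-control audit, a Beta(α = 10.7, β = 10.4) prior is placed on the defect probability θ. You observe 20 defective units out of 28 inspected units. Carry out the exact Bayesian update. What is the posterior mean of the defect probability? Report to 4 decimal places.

The Beta prior is conjugate to a Binomial/Bernoulli likelihood; the update adds successes to α and failures to β.
Posterior: Beta(α+k, β+n−k) = Beta(10.7+20, 10.4+8) = Beta(30.7, 18.4).
Posterior mean = α/(α+β) = 30.7/49.1 = 0.6253.

0.6253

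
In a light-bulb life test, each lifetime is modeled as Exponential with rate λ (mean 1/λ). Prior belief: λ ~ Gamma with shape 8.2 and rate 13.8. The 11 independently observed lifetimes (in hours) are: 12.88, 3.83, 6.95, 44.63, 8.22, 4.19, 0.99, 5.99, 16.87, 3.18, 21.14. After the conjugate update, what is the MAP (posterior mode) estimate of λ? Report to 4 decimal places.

0.1276

With a Gamma(shape α, rate β) prior on the exponential rate λ, the posterior after n observations with total T = Σxᵢ is Gamma(α+n, β+T).
Sum of observations T = 128.87 hours; n = 11.
Posterior: Gamma(8.2+11, 13.8+128.87) = Gamma(19.2, 142.67).
Mode = (α−1)/β = 0.1276.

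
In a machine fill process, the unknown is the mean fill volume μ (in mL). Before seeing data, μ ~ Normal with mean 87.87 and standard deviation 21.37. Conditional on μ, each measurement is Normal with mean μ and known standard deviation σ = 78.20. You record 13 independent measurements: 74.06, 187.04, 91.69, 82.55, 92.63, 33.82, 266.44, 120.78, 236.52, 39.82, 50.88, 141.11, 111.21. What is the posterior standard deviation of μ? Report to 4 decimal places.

15.2223

For Normal data with known variance σ², a Normal(μ₀, σ₀²) prior on μ is conjugate. Posterior precision = 1/σ₀² + n/σ²; posterior mean is the precision-weighted average of μ₀ and x̄.
σ₀² = 21.37² = 456.6769, σ² = 78.20² = 6115.24; σ² + n·σ₀² = 6115.24 + 13·456.6769 = 12052.0397.
Posterior precision = 1/σ₀² + n/σ² = 1/456.6769 + 13/6115.24 = (σ² + n·σ₀²)/(σ₀²σ²) = 12052.0397/(456.6769·6115.24); posterior variance σₙ² = σ₀²σ²/(σ² + n·σ₀²) = 456.6769·6115.24/12052.0397 = 231.719187.
Posterior SD = √σₙ² = √(456.6769·6115.24/12052.0397) = 15.2223.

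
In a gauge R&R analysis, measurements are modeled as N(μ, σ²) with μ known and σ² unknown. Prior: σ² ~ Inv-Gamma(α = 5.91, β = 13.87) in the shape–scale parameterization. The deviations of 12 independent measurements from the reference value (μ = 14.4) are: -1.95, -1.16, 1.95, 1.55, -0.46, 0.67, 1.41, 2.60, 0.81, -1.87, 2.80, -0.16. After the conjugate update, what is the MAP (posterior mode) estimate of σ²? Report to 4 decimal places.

2.3439

With known mean μ and an Inverse-Gamma(α, β) prior on σ², the Normal likelihood is conjugate: posterior is Inv-Gamma(α + n/2, β + Σ(xᵢ−μ)²/2).
Σ(xᵢ−μ)² = (-1.95)² + (-1.16)² + (1.95)² + (1.55)² + (-0.46)² + (0.67)² + (1.41)² + (2.60)² + (0.81)² + (-1.87)² + (2.80)² + (-0.16)² = 32.7803.
Posterior: Inv-Gamma(5.91 + 12/2, 13.87 + 32.7803/2) = Inv-Gamma(11.91, 30.26015).
Mode = β/(α+1) = 30.26015/12.91 = 2.3439.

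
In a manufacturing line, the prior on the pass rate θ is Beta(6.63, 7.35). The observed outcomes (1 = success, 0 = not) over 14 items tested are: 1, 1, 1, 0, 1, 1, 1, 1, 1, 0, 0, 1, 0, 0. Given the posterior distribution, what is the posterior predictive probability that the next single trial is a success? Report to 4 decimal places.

0.5586

The Beta prior is conjugate to a Binomial/Bernoulli likelihood; the update adds successes to α and failures to β.
Posterior: Beta(α+k, β+n−k) = Beta(6.63+9, 7.35+5) = Beta(15.63, 12.35).
For a single future Bernoulli trial, P(success | data) = α/(α+β) = 0.5586.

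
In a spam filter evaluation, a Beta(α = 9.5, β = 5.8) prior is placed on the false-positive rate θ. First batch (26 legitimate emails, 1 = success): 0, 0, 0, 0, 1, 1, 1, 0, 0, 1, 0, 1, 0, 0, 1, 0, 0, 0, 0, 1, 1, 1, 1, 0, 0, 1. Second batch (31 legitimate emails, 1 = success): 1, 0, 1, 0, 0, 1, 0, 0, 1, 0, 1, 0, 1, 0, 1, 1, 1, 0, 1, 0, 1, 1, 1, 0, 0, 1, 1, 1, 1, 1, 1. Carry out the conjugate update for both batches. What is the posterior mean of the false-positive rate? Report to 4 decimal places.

0.5463

The Beta prior is conjugate to a Binomial/Bernoulli likelihood; the update adds successes to α and failures to β.
After batch 1: Beta(9.5+11, 5.8+15) = Beta(20.5, 20.8).
After batch 2: Beta(20.5+19, 20.8+12) = Beta(39.5, 32.8).
Posterior mean = α/(α+β) = 39.5/72.3 = 0.5463.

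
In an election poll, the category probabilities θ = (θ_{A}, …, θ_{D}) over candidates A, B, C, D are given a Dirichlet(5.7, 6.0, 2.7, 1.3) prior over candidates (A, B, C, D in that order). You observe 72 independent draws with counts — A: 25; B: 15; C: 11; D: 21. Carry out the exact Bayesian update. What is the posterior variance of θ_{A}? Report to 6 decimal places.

The Dirichlet prior is conjugate to the Multinomial likelihood: each posterior αⱼ = prior αⱼ + observed count nⱼ.
Posterior concentration: (30.7, 21.0, 13.7, 22.3), total = 87.7.
Var[θ_j] = α_j(Σα−α_j)/((Σα)²(Σα+1)) = 30.7·57.0/(87.7²·88.7) = 0.002565.

0.002565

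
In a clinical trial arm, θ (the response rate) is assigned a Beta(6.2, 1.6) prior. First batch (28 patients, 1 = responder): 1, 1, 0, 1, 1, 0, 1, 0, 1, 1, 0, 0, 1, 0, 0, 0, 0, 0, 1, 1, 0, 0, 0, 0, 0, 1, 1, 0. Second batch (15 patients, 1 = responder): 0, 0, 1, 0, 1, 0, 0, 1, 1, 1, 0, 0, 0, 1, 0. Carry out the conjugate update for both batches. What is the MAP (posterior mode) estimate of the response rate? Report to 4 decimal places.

The Beta prior is conjugate to a Binomial/Bernoulli likelihood; the update adds successes to α and failures to β.
After batch 1: Beta(6.2+12, 1.6+16) = Beta(18.2, 17.6).
After batch 2: Beta(18.2+6, 17.6+9) = Beta(24.2, 26.6).
Mode of Beta(a,b) for a,b>1 is (a−1)/(a+b−2) = 23.2/48.8 = 0.4754.

0.4754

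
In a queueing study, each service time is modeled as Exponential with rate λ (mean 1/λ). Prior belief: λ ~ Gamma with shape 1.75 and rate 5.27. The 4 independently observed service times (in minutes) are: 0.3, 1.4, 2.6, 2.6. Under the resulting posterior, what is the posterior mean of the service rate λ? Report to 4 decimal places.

0.4725

With a Gamma(shape α, rate β) prior on the exponential rate λ, the posterior after n observations with total T = Σxᵢ is Gamma(α+n, β+T).
Sum of observations T = 6.9 minutes; n = 4.
Posterior: Gamma(1.75+4, 5.27+6.9) = Gamma(5.75, 12.17).
Posterior mean of λ = α/β = 5.75/12.17 = 0.4725.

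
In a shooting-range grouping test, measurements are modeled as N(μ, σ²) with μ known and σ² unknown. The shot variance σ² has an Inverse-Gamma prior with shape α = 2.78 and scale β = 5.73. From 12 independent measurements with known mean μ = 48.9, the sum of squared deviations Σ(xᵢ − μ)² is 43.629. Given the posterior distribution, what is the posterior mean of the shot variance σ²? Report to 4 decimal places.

With known mean μ and an Inverse-Gamma(α, β) prior on σ², the Normal likelihood is conjugate: posterior is Inv-Gamma(α + n/2, β + Σ(xᵢ−μ)²/2).
Posterior: Inv-Gamma(2.78 + 12/2, 5.73 + 43.629/2) = Inv-Gamma(8.78, 27.5445).
E[σ²|data] = β/(α−1) = 27.5445/7.78 = 3.5404.

3.5404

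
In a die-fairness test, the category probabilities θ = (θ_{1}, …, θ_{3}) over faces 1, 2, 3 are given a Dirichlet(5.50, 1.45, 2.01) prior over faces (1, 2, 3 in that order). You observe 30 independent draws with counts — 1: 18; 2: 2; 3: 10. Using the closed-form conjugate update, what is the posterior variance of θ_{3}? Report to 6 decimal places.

The Dirichlet prior is conjugate to the Multinomial likelihood: each posterior αⱼ = prior αⱼ + observed count nⱼ.
Posterior concentration: (23.50, 3.45, 12.01), total = 38.96.
Var[θ_j] = α_j(Σα−α_j)/((Σα)²(Σα+1)) = 12.01·26.95/(38.96²·39.96) = 0.005336.

0.005336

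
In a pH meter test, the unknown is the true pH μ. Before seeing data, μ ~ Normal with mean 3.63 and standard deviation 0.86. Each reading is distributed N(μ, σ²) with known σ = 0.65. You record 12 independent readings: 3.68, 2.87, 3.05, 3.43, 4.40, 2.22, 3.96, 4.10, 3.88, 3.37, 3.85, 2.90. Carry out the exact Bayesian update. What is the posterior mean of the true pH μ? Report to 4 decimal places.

For Normal data with known variance σ², a Normal(μ₀, σ₀²) prior on μ is conjugate. Posterior precision = 1/σ₀² + n/σ²; posterior mean is the precision-weighted average of μ₀ and x̄.
Σxᵢ = 3.68 + 2.87 + 3.05 + 3.43 + 4.40 + 2.22 + 3.96 + 4.10 + 3.88 + 3.37 + 3.85 + 2.90 = 41.71, so n·x̄ = 41.71.
σ₀² = 0.86² = 0.7396, σ² = 0.65² = 0.4225; σ² + n·σ₀² = 0.4225 + 12·0.7396 = 9.2977.
Posterior mean = (μ₀/σ₀² + n·x̄/σ²)/(1/σ₀² + n/σ²) = (σ²·μ₀ + σ₀²·n·x̄)/(σ² + n·σ₀²) = (0.4225·3.63 + 0.7396·41.71)/9.2977 = 32.382391/9.2977 = 3.4828.

3.4828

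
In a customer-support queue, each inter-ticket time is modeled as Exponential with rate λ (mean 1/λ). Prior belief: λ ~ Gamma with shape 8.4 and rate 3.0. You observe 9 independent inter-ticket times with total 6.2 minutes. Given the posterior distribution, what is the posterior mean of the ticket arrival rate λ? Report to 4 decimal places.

1.8913

With a Gamma(shape α, rate β) prior on the exponential rate λ, the posterior after n observations with total T = Σxᵢ is Gamma(α+n, β+T).
Posterior: Gamma(8.4+9, 3.0+6.2) = Gamma(17.4, 9.2).
Posterior mean of λ = α/β = 17.4/9.2 = 1.8913.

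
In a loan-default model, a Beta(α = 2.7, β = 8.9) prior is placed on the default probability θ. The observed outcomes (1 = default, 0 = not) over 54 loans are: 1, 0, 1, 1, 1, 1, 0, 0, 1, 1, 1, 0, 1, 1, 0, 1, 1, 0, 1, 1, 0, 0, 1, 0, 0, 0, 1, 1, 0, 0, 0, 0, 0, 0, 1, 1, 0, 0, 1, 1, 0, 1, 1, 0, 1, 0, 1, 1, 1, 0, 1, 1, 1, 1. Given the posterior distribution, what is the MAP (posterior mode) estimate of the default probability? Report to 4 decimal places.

The Beta prior is conjugate to a Binomial/Bernoulli likelihood; the update adds successes to α and failures to β.
Posterior: Beta(α+k, β+n−k) = Beta(2.7+31, 8.9+23) = Beta(33.7, 31.9).
Mode of Beta(a,b) for a,b>1 is (a−1)/(a+b−2) = 32.7/63.6 = 0.5142.

0.5142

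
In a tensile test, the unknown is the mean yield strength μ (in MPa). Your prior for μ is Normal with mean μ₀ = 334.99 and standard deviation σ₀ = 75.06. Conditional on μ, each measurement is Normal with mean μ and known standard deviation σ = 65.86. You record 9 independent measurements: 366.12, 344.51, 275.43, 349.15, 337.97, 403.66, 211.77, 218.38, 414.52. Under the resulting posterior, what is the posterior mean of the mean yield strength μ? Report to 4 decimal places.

For Normal data with known variance σ², a Normal(μ₀, σ₀²) prior on μ is conjugate. Posterior precision = 1/σ₀² + n/σ²; posterior mean is the precision-weighted average of μ₀ and x̄.
Σxᵢ = 366.12 + 344.51 + 275.43 + 349.15 + 337.97 + 403.66 + 211.77 + 218.38 + 414.52 = 2921.51, so n·x̄ = 2921.51.
σ₀² = 75.06² = 5634.0036, σ² = 65.86² = 4337.5396; σ² + n·σ₀² = 4337.5396 + 9·5634.0036 = 55043.572.
Posterior mean = (μ₀/σ₀² + n·x̄/σ²)/(1/σ₀² + n/σ²) = (σ²·μ₀ + σ₀²·n·x̄)/(σ² + n·σ₀²) = (4337.5396·334.99 + 5634.0036·2921.51)/55043.572 = 17912830.24804/55043.572 = 325.4300.

325.4300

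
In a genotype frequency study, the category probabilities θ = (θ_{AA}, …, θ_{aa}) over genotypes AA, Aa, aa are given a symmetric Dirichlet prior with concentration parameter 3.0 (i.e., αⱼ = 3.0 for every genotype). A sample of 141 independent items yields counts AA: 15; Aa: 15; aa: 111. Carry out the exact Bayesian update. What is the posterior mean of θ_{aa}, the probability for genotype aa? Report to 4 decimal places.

The Dirichlet prior is conjugate to the Multinomial likelihood: each posterior αⱼ = prior αⱼ + observed count nⱼ.
Posterior concentration: (18.0, 18.0, 114.0), total = 150.0.
E[θ_{aa}|data] = α_{aa}/Σα = 114.0/150.0 = 0.7600.

0.7600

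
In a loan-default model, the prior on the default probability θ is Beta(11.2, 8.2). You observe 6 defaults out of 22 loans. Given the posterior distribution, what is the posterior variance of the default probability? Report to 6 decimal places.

0.005728

The Beta prior is conjugate to a Binomial/Bernoulli likelihood; the update adds successes to α and failures to β.
Posterior: Beta(α+k, β+n−k) = Beta(11.2+6, 8.2+16) = Beta(17.2, 24.2).
Var = αβ/((α+β)²(α+β+1)) = 17.2·24.2/(41.4²·42.4) = 0.005728.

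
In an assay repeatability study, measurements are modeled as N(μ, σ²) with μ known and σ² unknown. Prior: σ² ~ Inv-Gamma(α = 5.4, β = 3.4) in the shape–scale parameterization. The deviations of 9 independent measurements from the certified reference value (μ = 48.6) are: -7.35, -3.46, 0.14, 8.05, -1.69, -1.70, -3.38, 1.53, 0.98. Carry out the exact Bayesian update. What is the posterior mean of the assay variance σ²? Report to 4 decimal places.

8.8813

With known mean μ and an Inverse-Gamma(α, β) prior on σ², the Normal likelihood is conjugate: posterior is Inv-Gamma(α + n/2, β + Σ(xᵢ−μ)²/2).
Σ(xᵢ−μ)² = (-7.35)² + (-3.46)² + (0.14)² + (8.05)² + (-1.69)² + (-1.70)² + (-3.38)² + (1.53)² + (0.98)² = 151.2880.
Posterior: Inv-Gamma(5.4 + 9/2, 3.4 + 151.2880/2) = Inv-Gamma(9.90, 79.04400).
E[σ²|data] = β/(α−1) = 79.04400/8.90 = 8.8813.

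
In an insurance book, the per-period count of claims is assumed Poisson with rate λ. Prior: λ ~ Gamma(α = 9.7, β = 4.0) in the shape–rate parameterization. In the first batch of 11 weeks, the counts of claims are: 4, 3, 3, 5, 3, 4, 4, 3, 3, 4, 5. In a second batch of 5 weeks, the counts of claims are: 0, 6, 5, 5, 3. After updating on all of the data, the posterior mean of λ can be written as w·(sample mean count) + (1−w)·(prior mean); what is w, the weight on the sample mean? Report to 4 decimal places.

0.8000

With a Gamma(shape α, rate β) prior, the Poisson likelihood is conjugate: the posterior is Gamma(α + ΣXᵢ, β + n).
Total number of weeks: n = 11 + 5 = 16.
Posterior mean = (α₀+S)/(β₀+n) = [n/(β₀+n)]·(S/n) + [β₀/(β₀+n)]·(α₀/β₀), so only n and β₀ enter the weight.
Weight on data w = n/(β₀+n) = 16/(4.0+16) = 16/20.0 = 0.8000.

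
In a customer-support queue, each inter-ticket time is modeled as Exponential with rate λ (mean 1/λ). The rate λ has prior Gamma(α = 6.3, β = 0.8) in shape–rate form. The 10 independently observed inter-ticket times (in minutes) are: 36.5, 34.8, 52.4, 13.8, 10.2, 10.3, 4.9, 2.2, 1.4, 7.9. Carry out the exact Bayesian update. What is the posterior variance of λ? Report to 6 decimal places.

With a Gamma(shape α, rate β) prior on the exponential rate λ, the posterior after n observations with total T = Σxᵢ is Gamma(α+n, β+T).
Sum of observations T = 174.4 minutes; n = 10.
Posterior: Gamma(6.3+10, 0.8+174.4) = Gamma(16.3, 175.2).
Var = α/β² = 0.000531.

0.000531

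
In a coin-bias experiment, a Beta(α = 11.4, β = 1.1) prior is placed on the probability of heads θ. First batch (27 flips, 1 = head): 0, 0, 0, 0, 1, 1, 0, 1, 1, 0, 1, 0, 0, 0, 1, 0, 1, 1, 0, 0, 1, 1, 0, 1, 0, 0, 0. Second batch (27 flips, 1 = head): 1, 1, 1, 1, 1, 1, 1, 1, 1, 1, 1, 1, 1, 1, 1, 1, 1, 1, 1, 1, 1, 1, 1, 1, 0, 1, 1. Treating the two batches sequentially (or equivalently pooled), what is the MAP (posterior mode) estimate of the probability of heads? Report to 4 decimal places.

0.7349

The Beta prior is conjugate to a Binomial/Bernoulli likelihood; the update adds successes to α and failures to β.
After batch 1: Beta(11.4+11, 1.1+16) = Beta(22.4, 17.1).
After batch 2: Beta(22.4+26, 17.1+1) = Beta(48.4, 18.1).
Mode of Beta(a,b) for a,b>1 is (a−1)/(a+b−2) = 47.4/64.5 = 0.7349.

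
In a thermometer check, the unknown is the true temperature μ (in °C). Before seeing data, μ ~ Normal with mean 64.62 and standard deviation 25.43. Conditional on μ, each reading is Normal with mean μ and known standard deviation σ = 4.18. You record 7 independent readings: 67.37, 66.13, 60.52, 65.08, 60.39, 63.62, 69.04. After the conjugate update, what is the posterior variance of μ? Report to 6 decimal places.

For Normal data with known variance σ², a Normal(μ₀, σ₀²) prior on μ is conjugate. Posterior precision = 1/σ₀² + n/σ²; posterior mean is the precision-weighted average of μ₀ and x̄.
σ₀² = 25.43² = 646.6849, σ² = 4.18² = 17.4724; σ² + n·σ₀² = 17.4724 + 7·646.6849 = 4544.2667.
Posterior precision = 1/σ₀² + n/σ² = 1/646.6849 + 7/17.4724 = (σ² + n·σ₀²)/(σ₀²σ²) = 4544.2667/(646.6849·17.4724); posterior variance σₙ² = σ₀²σ²/(σ² + n·σ₀²) = 646.6849·17.4724/4544.2667 = 2.486460.

2.486460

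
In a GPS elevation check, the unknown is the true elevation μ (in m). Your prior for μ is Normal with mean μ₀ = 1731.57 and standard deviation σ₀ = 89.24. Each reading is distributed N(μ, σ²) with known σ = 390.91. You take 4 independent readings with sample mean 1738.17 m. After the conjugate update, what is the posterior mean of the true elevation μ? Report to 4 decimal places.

For Normal data with known variance σ², a Normal(μ₀, σ₀²) prior on μ is conjugate. Posterior precision = 1/σ₀² + n/σ²; posterior mean is the precision-weighted average of μ₀ and x̄.
n·x̄ = 4·1738.17 = 6952.68.
σ₀² = 89.24² = 7963.7776, σ² = 390.91² = 152810.6281; σ² + n·σ₀² = 152810.6281 + 4·7963.7776 = 184665.7385.
Posterior mean = (μ₀/σ₀² + n·x̄/σ²)/(1/σ₀² + n/σ²) = (σ²·μ₀ + σ₀²·n·x̄)/(σ² + n·σ₀²) = (152810.6281·1731.57 + 7963.7776·6952.68)/184665.7385 = 319971896.543085/184665.7385 = 1732.7085.

1732.7085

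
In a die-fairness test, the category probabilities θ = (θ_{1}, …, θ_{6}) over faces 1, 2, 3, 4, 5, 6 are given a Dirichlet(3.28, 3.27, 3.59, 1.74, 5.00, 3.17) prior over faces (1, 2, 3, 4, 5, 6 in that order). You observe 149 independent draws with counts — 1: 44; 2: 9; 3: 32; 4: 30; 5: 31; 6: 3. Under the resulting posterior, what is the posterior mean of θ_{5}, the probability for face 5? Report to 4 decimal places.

The Dirichlet prior is conjugate to the Multinomial likelihood: each posterior αⱼ = prior αⱼ + observed count nⱼ.
Posterior concentration: (47.28, 12.27, 35.59, 31.74, 36.00, 6.17), total = 169.05.
E[θ_{5}|data] = α_{5}/Σα = 36.00/169.05 = 0.2130.

0.2130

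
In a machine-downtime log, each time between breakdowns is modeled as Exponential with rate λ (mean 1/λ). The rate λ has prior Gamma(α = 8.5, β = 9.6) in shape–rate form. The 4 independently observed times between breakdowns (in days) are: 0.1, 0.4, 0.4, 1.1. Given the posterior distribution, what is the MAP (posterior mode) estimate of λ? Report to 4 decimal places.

0.9914

With a Gamma(shape α, rate β) prior on the exponential rate λ, the posterior after n observations with total T = Σxᵢ is Gamma(α+n, β+T).
Sum of observations T = 2.0 days; n = 4.
Posterior: Gamma(8.5+4, 9.6+2.0) = Gamma(12.5, 11.6).
Mode = (α−1)/β = 0.9914.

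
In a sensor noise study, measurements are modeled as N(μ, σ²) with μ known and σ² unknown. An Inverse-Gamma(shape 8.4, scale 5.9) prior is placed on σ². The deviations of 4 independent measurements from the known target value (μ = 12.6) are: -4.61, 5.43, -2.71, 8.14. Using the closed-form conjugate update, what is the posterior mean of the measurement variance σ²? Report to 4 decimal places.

With known mean μ and an Inverse-Gamma(α, β) prior on σ², the Normal likelihood is conjugate: posterior is Inv-Gamma(α + n/2, β + Σ(xᵢ−μ)²/2).
Σ(xᵢ−μ)² = (-4.61)² + (5.43)² + (-2.71)² + (8.14)² = 124.3407.
Posterior: Inv-Gamma(8.4 + 4/2, 5.9 + 124.3407/2) = Inv-Gamma(10.40, 68.07035).
E[σ²|data] = β/(α−1) = 68.07035/9.40 = 7.2415.

7.2415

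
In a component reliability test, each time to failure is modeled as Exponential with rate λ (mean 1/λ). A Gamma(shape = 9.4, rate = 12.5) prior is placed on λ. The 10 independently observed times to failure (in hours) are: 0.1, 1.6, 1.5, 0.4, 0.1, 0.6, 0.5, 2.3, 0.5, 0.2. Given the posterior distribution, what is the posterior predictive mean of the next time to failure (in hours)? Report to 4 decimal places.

1.1033

With a Gamma(shape α, rate β) prior on the exponential rate λ, the posterior after n observations with total T = Σxᵢ is Gamma(α+n, β+T).
Sum of observations T = 7.8 hours; n = 10.
Posterior: Gamma(9.4+10, 12.5+7.8) = Gamma(19.4, 20.3).
The predictive distribution for the next observation is Lomax; its mean is β/(α−1) = 20.3/18.4 = 1.1033.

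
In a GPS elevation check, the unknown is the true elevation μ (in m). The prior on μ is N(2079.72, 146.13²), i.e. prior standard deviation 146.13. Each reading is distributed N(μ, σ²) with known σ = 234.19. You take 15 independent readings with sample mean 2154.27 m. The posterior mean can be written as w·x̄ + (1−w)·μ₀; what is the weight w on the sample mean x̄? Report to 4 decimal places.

For Normal data with known variance σ², a Normal(μ₀, σ₀²) prior on μ is conjugate. Posterior precision = 1/σ₀² + n/σ²; posterior mean is the precision-weighted average of μ₀ and x̄.
σ₀² = 146.13² = 21353.9769, σ² = 234.19² = 54844.9561. Prior precision 1/σ₀² = 1/21353.9769; data precision n/σ² = 15/54844.9561.
w = (n/σ²)/(1/σ₀² + n/σ²) = n·σ₀²/(σ² + n·σ₀²) = 15·21353.9769/(54844.9561 + 15·21353.9769) = 320309.6535/375154.6096 = 0.8538.

0.8538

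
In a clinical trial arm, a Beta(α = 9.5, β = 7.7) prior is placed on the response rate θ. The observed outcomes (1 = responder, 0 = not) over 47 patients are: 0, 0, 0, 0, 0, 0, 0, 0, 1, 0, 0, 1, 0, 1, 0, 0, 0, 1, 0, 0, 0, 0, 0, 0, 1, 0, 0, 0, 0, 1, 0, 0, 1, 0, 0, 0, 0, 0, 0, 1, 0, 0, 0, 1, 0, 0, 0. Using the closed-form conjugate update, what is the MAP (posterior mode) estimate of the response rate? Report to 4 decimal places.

The Beta prior is conjugate to a Binomial/Bernoulli likelihood; the update adds successes to α and failures to β.
Posterior: Beta(α+k, β+n−k) = Beta(9.5+9, 7.7+38) = Beta(18.5, 45.7).
Mode of Beta(a,b) for a,b>1 is (a−1)/(a+b−2) = 17.5/62.2 = 0.2814.

0.2814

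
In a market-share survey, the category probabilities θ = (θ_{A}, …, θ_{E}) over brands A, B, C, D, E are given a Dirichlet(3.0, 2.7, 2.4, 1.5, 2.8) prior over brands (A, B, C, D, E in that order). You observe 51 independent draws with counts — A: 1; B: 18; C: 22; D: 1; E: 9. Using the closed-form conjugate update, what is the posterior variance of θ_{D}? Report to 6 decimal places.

0.000588

The Dirichlet prior is conjugate to the Multinomial likelihood: each posterior αⱼ = prior αⱼ + observed count nⱼ.
Posterior concentration: (4.0, 20.7, 24.4, 2.5, 11.8), total = 63.4.
Var[θ_j] = α_j(Σα−α_j)/((Σα)²(Σα+1)) = 2.5·60.9/(63.4²·64.4) = 0.000588.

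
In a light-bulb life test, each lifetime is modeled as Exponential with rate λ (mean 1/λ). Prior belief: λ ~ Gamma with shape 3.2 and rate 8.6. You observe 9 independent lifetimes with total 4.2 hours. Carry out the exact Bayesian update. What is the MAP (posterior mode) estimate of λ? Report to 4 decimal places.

0.8750

With a Gamma(shape α, rate β) prior on the exponential rate λ, the posterior after n observations with total T = Σxᵢ is Gamma(α+n, β+T).
Posterior: Gamma(3.2+9, 8.6+4.2) = Gamma(12.2, 12.8).
Mode = (α−1)/β = 0.8750.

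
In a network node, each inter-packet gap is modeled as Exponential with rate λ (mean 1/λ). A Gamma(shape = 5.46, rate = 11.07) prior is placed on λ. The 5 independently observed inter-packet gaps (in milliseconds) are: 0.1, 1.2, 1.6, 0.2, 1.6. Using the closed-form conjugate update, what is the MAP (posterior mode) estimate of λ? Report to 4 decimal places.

0.5999

With a Gamma(shape α, rate β) prior on the exponential rate λ, the posterior after n observations with total T = Σxᵢ is Gamma(α+n, β+T).
Sum of observations T = 4.7 milliseconds; n = 5.
Posterior: Gamma(5.46+5, 11.07+4.7) = Gamma(10.46, 15.77).
Mode = (α−1)/β = 0.5999.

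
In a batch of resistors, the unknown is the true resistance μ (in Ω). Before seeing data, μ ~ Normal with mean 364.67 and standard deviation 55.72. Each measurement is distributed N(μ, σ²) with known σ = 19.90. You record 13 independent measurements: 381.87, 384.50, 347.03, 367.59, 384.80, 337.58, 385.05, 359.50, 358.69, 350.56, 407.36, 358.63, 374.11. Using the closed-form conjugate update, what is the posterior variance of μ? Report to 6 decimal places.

For Normal data with known variance σ², a Normal(μ₀, σ₀²) prior on μ is conjugate. Posterior precision = 1/σ₀² + n/σ²; posterior mean is the precision-weighted average of μ₀ and x̄.
σ₀² = 55.72² = 3104.7184, σ² = 19.90² = 396.01; σ² + n·σ₀² = 396.01 + 13·3104.7184 = 40757.3492.
Posterior precision = 1/σ₀² + n/σ² = 1/3104.7184 + 13/396.01 = (σ² + n·σ₀²)/(σ₀²σ²) = 40757.3492/(3104.7184·396.01); posterior variance σₙ² = σ₀²σ²/(σ² + n·σ₀²) = 3104.7184·396.01/40757.3492 = 30.166327.

30.166327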